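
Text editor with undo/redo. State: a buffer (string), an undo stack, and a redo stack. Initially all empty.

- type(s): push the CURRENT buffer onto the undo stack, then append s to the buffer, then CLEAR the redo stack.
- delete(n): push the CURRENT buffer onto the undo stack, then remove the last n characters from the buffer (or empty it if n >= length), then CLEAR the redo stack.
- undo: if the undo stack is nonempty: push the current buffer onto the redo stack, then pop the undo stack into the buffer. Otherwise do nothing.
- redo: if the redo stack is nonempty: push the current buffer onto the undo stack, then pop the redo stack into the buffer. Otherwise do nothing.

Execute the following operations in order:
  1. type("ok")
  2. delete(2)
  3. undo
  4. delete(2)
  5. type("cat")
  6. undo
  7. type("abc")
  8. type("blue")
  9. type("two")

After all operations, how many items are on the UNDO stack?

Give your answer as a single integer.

Answer: 5

Derivation:
After op 1 (type): buf='ok' undo_depth=1 redo_depth=0
After op 2 (delete): buf='(empty)' undo_depth=2 redo_depth=0
After op 3 (undo): buf='ok' undo_depth=1 redo_depth=1
After op 4 (delete): buf='(empty)' undo_depth=2 redo_depth=0
After op 5 (type): buf='cat' undo_depth=3 redo_depth=0
After op 6 (undo): buf='(empty)' undo_depth=2 redo_depth=1
After op 7 (type): buf='abc' undo_depth=3 redo_depth=0
After op 8 (type): buf='abcblue' undo_depth=4 redo_depth=0
After op 9 (type): buf='abcbluetwo' undo_depth=5 redo_depth=0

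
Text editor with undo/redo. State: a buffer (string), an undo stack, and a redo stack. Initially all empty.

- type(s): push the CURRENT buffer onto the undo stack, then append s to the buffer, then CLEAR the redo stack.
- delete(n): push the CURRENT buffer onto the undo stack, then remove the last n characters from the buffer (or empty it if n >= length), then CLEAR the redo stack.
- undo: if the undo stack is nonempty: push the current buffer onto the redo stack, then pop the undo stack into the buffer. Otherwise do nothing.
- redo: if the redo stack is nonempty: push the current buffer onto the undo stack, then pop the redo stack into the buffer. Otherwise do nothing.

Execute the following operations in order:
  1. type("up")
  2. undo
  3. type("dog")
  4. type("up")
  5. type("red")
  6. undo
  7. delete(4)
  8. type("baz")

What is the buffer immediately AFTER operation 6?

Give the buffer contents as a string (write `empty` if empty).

After op 1 (type): buf='up' undo_depth=1 redo_depth=0
After op 2 (undo): buf='(empty)' undo_depth=0 redo_depth=1
After op 3 (type): buf='dog' undo_depth=1 redo_depth=0
After op 4 (type): buf='dogup' undo_depth=2 redo_depth=0
After op 5 (type): buf='dogupred' undo_depth=3 redo_depth=0
After op 6 (undo): buf='dogup' undo_depth=2 redo_depth=1

Answer: dogup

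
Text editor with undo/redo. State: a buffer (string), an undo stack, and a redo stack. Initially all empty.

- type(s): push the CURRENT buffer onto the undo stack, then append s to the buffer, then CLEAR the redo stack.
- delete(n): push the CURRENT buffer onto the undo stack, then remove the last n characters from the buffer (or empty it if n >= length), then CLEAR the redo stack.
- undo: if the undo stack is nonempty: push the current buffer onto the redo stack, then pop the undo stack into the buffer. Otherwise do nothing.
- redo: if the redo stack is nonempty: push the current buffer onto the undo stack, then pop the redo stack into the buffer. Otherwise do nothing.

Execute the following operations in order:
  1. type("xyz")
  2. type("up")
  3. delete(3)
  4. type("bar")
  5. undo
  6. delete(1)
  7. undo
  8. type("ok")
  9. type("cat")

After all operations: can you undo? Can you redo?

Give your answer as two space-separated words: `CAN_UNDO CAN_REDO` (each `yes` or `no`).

Answer: yes no

Derivation:
After op 1 (type): buf='xyz' undo_depth=1 redo_depth=0
After op 2 (type): buf='xyzup' undo_depth=2 redo_depth=0
After op 3 (delete): buf='xy' undo_depth=3 redo_depth=0
After op 4 (type): buf='xybar' undo_depth=4 redo_depth=0
After op 5 (undo): buf='xy' undo_depth=3 redo_depth=1
After op 6 (delete): buf='x' undo_depth=4 redo_depth=0
After op 7 (undo): buf='xy' undo_depth=3 redo_depth=1
After op 8 (type): buf='xyok' undo_depth=4 redo_depth=0
After op 9 (type): buf='xyokcat' undo_depth=5 redo_depth=0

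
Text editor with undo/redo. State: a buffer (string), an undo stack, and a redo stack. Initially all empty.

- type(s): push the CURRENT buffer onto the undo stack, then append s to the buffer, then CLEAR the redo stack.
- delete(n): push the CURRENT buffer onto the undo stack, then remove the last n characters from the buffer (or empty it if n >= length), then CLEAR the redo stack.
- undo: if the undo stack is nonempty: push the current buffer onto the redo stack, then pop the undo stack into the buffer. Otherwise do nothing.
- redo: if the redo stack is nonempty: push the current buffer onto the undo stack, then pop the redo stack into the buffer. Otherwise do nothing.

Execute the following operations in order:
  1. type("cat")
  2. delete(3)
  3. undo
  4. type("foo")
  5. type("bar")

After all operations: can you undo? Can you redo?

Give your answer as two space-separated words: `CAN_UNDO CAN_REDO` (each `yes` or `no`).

After op 1 (type): buf='cat' undo_depth=1 redo_depth=0
After op 2 (delete): buf='(empty)' undo_depth=2 redo_depth=0
After op 3 (undo): buf='cat' undo_depth=1 redo_depth=1
After op 4 (type): buf='catfoo' undo_depth=2 redo_depth=0
After op 5 (type): buf='catfoobar' undo_depth=3 redo_depth=0

Answer: yes no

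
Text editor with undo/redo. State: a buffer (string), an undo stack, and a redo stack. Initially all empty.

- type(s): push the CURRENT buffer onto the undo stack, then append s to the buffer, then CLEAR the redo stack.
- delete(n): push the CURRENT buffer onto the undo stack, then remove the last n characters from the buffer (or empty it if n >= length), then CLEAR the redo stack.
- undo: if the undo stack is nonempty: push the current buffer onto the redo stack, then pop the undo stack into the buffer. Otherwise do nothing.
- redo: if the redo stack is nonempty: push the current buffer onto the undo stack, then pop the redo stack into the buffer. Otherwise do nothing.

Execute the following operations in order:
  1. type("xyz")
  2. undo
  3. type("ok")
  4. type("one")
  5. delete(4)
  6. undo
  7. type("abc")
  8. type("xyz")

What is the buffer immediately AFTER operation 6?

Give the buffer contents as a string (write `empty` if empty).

Answer: okone

Derivation:
After op 1 (type): buf='xyz' undo_depth=1 redo_depth=0
After op 2 (undo): buf='(empty)' undo_depth=0 redo_depth=1
After op 3 (type): buf='ok' undo_depth=1 redo_depth=0
After op 4 (type): buf='okone' undo_depth=2 redo_depth=0
After op 5 (delete): buf='o' undo_depth=3 redo_depth=0
After op 6 (undo): buf='okone' undo_depth=2 redo_depth=1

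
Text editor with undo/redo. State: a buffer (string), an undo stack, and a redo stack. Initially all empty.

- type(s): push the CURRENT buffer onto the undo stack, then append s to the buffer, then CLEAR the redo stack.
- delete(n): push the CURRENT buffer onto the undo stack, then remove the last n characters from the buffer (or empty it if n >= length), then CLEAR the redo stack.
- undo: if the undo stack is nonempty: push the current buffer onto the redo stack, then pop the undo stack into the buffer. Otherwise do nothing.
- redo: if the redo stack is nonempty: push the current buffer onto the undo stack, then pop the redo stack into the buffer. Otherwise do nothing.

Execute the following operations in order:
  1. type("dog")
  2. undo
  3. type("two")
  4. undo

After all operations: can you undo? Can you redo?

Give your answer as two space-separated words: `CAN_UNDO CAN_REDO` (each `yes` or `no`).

After op 1 (type): buf='dog' undo_depth=1 redo_depth=0
After op 2 (undo): buf='(empty)' undo_depth=0 redo_depth=1
After op 3 (type): buf='two' undo_depth=1 redo_depth=0
After op 4 (undo): buf='(empty)' undo_depth=0 redo_depth=1

Answer: no yes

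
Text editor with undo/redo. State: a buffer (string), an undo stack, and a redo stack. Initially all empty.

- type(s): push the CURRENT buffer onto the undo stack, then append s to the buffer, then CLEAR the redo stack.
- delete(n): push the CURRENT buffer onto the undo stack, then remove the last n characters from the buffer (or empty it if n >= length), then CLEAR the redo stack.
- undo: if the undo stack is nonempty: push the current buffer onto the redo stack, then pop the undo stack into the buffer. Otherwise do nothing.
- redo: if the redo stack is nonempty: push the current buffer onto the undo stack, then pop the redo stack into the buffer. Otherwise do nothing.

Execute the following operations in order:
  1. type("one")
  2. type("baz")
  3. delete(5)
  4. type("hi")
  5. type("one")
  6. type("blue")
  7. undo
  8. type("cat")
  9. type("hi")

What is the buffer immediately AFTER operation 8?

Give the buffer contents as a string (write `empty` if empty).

Answer: ohionecat

Derivation:
After op 1 (type): buf='one' undo_depth=1 redo_depth=0
After op 2 (type): buf='onebaz' undo_depth=2 redo_depth=0
After op 3 (delete): buf='o' undo_depth=3 redo_depth=0
After op 4 (type): buf='ohi' undo_depth=4 redo_depth=0
After op 5 (type): buf='ohione' undo_depth=5 redo_depth=0
After op 6 (type): buf='ohioneblue' undo_depth=6 redo_depth=0
After op 7 (undo): buf='ohione' undo_depth=5 redo_depth=1
After op 8 (type): buf='ohionecat' undo_depth=6 redo_depth=0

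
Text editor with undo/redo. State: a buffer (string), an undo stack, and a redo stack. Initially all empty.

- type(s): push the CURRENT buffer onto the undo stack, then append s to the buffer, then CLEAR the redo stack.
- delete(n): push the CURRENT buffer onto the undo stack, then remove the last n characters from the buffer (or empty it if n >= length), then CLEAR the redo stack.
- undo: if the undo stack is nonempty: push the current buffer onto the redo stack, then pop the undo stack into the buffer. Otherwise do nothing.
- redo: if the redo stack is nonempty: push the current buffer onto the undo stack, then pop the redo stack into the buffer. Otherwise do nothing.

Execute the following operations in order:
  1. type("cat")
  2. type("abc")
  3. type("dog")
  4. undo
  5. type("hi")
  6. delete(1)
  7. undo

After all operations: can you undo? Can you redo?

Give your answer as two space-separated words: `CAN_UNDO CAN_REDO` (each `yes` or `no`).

After op 1 (type): buf='cat' undo_depth=1 redo_depth=0
After op 2 (type): buf='catabc' undo_depth=2 redo_depth=0
After op 3 (type): buf='catabcdog' undo_depth=3 redo_depth=0
After op 4 (undo): buf='catabc' undo_depth=2 redo_depth=1
After op 5 (type): buf='catabchi' undo_depth=3 redo_depth=0
After op 6 (delete): buf='catabch' undo_depth=4 redo_depth=0
After op 7 (undo): buf='catabchi' undo_depth=3 redo_depth=1

Answer: yes yes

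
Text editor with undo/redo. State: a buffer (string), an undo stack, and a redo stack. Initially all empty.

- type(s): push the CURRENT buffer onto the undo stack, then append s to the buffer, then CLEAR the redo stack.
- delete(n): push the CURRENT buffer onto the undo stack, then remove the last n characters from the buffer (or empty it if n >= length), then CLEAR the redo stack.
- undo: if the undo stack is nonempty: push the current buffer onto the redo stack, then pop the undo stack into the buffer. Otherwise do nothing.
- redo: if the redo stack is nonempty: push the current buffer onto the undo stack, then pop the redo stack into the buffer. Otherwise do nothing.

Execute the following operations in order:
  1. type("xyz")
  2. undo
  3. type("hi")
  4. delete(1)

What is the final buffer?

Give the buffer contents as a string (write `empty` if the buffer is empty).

After op 1 (type): buf='xyz' undo_depth=1 redo_depth=0
After op 2 (undo): buf='(empty)' undo_depth=0 redo_depth=1
After op 3 (type): buf='hi' undo_depth=1 redo_depth=0
After op 4 (delete): buf='h' undo_depth=2 redo_depth=0

Answer: h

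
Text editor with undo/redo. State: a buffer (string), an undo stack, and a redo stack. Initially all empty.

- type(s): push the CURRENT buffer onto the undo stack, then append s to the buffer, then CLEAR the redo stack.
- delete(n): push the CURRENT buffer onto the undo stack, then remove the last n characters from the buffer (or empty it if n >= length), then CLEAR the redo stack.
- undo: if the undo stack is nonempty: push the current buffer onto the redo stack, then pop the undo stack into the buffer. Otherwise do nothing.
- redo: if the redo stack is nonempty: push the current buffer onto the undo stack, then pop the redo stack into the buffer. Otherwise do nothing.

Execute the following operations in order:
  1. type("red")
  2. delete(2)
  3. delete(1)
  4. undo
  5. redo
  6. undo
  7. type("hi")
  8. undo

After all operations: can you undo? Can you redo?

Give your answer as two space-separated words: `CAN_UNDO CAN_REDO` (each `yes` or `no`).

Answer: yes yes

Derivation:
After op 1 (type): buf='red' undo_depth=1 redo_depth=0
After op 2 (delete): buf='r' undo_depth=2 redo_depth=0
After op 3 (delete): buf='(empty)' undo_depth=3 redo_depth=0
After op 4 (undo): buf='r' undo_depth=2 redo_depth=1
After op 5 (redo): buf='(empty)' undo_depth=3 redo_depth=0
After op 6 (undo): buf='r' undo_depth=2 redo_depth=1
After op 7 (type): buf='rhi' undo_depth=3 redo_depth=0
After op 8 (undo): buf='r' undo_depth=2 redo_depth=1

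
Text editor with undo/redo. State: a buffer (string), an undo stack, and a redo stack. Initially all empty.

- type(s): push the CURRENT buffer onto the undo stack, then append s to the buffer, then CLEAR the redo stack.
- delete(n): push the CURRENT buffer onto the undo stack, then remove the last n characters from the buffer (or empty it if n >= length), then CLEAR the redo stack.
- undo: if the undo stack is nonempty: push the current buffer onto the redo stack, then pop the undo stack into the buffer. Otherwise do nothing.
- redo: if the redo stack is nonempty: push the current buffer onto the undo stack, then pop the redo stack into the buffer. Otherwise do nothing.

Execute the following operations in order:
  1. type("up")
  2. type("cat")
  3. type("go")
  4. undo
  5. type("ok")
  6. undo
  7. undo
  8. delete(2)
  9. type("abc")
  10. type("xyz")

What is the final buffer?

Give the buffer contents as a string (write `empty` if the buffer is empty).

Answer: abcxyz

Derivation:
After op 1 (type): buf='up' undo_depth=1 redo_depth=0
After op 2 (type): buf='upcat' undo_depth=2 redo_depth=0
After op 3 (type): buf='upcatgo' undo_depth=3 redo_depth=0
After op 4 (undo): buf='upcat' undo_depth=2 redo_depth=1
After op 5 (type): buf='upcatok' undo_depth=3 redo_depth=0
After op 6 (undo): buf='upcat' undo_depth=2 redo_depth=1
After op 7 (undo): buf='up' undo_depth=1 redo_depth=2
After op 8 (delete): buf='(empty)' undo_depth=2 redo_depth=0
After op 9 (type): buf='abc' undo_depth=3 redo_depth=0
After op 10 (type): buf='abcxyz' undo_depth=4 redo_depth=0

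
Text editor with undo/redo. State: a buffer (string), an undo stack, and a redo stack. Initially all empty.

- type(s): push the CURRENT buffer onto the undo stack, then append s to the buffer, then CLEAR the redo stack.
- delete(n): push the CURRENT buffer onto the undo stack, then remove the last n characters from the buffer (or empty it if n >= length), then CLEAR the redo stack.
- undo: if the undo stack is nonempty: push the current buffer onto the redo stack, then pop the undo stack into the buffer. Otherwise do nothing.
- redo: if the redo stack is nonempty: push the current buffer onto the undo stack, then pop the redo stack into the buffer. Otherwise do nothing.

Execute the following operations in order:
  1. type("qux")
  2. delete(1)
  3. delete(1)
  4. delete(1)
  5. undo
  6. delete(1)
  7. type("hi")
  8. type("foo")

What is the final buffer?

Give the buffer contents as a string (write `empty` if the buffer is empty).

After op 1 (type): buf='qux' undo_depth=1 redo_depth=0
After op 2 (delete): buf='qu' undo_depth=2 redo_depth=0
After op 3 (delete): buf='q' undo_depth=3 redo_depth=0
After op 4 (delete): buf='(empty)' undo_depth=4 redo_depth=0
After op 5 (undo): buf='q' undo_depth=3 redo_depth=1
After op 6 (delete): buf='(empty)' undo_depth=4 redo_depth=0
After op 7 (type): buf='hi' undo_depth=5 redo_depth=0
After op 8 (type): buf='hifoo' undo_depth=6 redo_depth=0

Answer: hifoo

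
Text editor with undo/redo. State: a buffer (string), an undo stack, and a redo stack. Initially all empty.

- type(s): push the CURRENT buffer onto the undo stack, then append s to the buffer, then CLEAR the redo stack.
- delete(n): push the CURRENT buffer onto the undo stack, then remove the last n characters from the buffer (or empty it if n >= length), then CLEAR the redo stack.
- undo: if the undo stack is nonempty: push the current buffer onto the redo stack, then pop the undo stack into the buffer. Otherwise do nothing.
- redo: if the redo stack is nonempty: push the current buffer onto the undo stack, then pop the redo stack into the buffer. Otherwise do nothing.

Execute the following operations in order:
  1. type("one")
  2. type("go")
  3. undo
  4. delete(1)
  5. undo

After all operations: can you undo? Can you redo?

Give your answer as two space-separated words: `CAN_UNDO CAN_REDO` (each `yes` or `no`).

Answer: yes yes

Derivation:
After op 1 (type): buf='one' undo_depth=1 redo_depth=0
After op 2 (type): buf='onego' undo_depth=2 redo_depth=0
After op 3 (undo): buf='one' undo_depth=1 redo_depth=1
After op 4 (delete): buf='on' undo_depth=2 redo_depth=0
After op 5 (undo): buf='one' undo_depth=1 redo_depth=1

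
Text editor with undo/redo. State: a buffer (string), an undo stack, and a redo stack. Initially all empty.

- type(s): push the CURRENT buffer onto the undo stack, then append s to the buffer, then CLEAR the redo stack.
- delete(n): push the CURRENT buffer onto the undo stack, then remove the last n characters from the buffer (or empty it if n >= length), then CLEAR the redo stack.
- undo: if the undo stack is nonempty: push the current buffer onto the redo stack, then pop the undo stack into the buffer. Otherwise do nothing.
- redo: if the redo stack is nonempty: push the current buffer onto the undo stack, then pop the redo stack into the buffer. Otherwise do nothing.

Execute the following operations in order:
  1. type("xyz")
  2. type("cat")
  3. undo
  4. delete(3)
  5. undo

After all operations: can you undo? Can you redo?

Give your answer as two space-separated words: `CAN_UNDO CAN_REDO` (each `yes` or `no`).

After op 1 (type): buf='xyz' undo_depth=1 redo_depth=0
After op 2 (type): buf='xyzcat' undo_depth=2 redo_depth=0
After op 3 (undo): buf='xyz' undo_depth=1 redo_depth=1
After op 4 (delete): buf='(empty)' undo_depth=2 redo_depth=0
After op 5 (undo): buf='xyz' undo_depth=1 redo_depth=1

Answer: yes yes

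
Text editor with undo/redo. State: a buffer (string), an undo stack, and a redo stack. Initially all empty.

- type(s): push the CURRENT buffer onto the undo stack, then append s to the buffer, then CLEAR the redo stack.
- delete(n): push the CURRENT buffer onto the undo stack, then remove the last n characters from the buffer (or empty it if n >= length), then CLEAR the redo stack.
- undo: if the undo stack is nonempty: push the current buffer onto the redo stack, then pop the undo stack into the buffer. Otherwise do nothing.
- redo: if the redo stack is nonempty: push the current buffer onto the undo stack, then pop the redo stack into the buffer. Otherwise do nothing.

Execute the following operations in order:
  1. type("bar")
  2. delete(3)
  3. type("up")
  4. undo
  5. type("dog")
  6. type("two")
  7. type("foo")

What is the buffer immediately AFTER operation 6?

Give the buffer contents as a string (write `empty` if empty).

Answer: dogtwo

Derivation:
After op 1 (type): buf='bar' undo_depth=1 redo_depth=0
After op 2 (delete): buf='(empty)' undo_depth=2 redo_depth=0
After op 3 (type): buf='up' undo_depth=3 redo_depth=0
After op 4 (undo): buf='(empty)' undo_depth=2 redo_depth=1
After op 5 (type): buf='dog' undo_depth=3 redo_depth=0
After op 6 (type): buf='dogtwo' undo_depth=4 redo_depth=0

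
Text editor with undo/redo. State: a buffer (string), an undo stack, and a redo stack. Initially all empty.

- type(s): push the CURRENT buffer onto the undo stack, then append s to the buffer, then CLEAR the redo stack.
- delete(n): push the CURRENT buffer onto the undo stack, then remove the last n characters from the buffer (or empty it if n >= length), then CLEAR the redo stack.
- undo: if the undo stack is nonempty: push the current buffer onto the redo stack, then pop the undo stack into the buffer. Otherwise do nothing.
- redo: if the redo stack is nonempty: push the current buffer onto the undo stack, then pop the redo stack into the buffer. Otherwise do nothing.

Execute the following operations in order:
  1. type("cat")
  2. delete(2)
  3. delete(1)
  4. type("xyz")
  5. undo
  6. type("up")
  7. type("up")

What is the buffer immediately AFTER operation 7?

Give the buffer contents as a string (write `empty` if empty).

After op 1 (type): buf='cat' undo_depth=1 redo_depth=0
After op 2 (delete): buf='c' undo_depth=2 redo_depth=0
After op 3 (delete): buf='(empty)' undo_depth=3 redo_depth=0
After op 4 (type): buf='xyz' undo_depth=4 redo_depth=0
After op 5 (undo): buf='(empty)' undo_depth=3 redo_depth=1
After op 6 (type): buf='up' undo_depth=4 redo_depth=0
After op 7 (type): buf='upup' undo_depth=5 redo_depth=0

Answer: upup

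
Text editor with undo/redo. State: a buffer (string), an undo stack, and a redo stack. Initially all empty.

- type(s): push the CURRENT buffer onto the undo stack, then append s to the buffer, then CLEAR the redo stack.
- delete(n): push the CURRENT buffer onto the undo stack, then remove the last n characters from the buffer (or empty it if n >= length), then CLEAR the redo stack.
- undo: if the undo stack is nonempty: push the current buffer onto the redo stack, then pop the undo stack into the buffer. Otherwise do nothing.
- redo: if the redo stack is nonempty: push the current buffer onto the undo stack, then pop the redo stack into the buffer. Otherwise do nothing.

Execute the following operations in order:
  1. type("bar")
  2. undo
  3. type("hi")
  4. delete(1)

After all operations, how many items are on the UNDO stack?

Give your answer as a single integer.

Answer: 2

Derivation:
After op 1 (type): buf='bar' undo_depth=1 redo_depth=0
After op 2 (undo): buf='(empty)' undo_depth=0 redo_depth=1
After op 3 (type): buf='hi' undo_depth=1 redo_depth=0
After op 4 (delete): buf='h' undo_depth=2 redo_depth=0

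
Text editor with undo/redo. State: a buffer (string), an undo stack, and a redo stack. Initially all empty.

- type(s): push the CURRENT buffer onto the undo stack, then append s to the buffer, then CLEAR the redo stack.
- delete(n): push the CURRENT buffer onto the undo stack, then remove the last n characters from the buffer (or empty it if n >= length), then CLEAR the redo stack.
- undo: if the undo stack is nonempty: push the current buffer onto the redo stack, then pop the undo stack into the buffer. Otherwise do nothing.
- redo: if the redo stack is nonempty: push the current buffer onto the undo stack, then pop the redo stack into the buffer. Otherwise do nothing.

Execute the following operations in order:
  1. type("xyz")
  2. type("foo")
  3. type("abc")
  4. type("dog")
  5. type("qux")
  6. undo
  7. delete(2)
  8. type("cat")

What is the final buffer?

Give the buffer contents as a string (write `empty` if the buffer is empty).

After op 1 (type): buf='xyz' undo_depth=1 redo_depth=0
After op 2 (type): buf='xyzfoo' undo_depth=2 redo_depth=0
After op 3 (type): buf='xyzfooabc' undo_depth=3 redo_depth=0
After op 4 (type): buf='xyzfooabcdog' undo_depth=4 redo_depth=0
After op 5 (type): buf='xyzfooabcdogqux' undo_depth=5 redo_depth=0
After op 6 (undo): buf='xyzfooabcdog' undo_depth=4 redo_depth=1
After op 7 (delete): buf='xyzfooabcd' undo_depth=5 redo_depth=0
After op 8 (type): buf='xyzfooabcdcat' undo_depth=6 redo_depth=0

Answer: xyzfooabcdcat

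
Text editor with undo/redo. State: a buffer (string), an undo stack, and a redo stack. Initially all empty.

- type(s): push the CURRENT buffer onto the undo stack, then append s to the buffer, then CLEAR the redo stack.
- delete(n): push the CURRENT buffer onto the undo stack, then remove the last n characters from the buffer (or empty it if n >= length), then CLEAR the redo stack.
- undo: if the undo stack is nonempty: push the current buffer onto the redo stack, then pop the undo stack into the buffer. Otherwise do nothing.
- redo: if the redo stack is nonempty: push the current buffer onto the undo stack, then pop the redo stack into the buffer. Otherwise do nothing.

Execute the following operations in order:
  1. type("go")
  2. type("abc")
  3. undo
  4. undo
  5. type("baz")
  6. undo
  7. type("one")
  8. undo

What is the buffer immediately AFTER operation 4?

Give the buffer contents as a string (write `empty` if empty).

After op 1 (type): buf='go' undo_depth=1 redo_depth=0
After op 2 (type): buf='goabc' undo_depth=2 redo_depth=0
After op 3 (undo): buf='go' undo_depth=1 redo_depth=1
After op 4 (undo): buf='(empty)' undo_depth=0 redo_depth=2

Answer: empty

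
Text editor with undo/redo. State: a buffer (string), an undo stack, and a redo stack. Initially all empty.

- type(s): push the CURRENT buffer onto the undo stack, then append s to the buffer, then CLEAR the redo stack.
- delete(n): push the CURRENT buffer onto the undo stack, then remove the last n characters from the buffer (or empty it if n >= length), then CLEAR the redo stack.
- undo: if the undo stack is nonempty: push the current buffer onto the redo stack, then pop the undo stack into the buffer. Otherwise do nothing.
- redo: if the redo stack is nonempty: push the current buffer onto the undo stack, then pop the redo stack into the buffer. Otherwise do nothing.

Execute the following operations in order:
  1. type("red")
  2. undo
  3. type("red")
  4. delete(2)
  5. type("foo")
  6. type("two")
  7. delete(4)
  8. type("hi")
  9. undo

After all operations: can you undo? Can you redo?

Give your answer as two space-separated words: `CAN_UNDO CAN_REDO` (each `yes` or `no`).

Answer: yes yes

Derivation:
After op 1 (type): buf='red' undo_depth=1 redo_depth=0
After op 2 (undo): buf='(empty)' undo_depth=0 redo_depth=1
After op 3 (type): buf='red' undo_depth=1 redo_depth=0
After op 4 (delete): buf='r' undo_depth=2 redo_depth=0
After op 5 (type): buf='rfoo' undo_depth=3 redo_depth=0
After op 6 (type): buf='rfootwo' undo_depth=4 redo_depth=0
After op 7 (delete): buf='rfo' undo_depth=5 redo_depth=0
After op 8 (type): buf='rfohi' undo_depth=6 redo_depth=0
After op 9 (undo): buf='rfo' undo_depth=5 redo_depth=1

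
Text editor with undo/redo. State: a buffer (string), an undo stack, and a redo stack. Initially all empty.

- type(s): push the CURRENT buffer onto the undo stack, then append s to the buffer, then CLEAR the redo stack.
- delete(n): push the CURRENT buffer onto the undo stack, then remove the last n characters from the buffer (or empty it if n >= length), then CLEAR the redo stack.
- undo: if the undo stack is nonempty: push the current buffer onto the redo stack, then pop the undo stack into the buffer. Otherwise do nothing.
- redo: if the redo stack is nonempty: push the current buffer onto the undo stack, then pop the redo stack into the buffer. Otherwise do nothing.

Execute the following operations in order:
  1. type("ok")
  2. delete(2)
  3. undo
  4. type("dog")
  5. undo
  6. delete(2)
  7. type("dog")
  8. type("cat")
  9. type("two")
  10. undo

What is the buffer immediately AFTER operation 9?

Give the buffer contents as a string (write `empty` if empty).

After op 1 (type): buf='ok' undo_depth=1 redo_depth=0
After op 2 (delete): buf='(empty)' undo_depth=2 redo_depth=0
After op 3 (undo): buf='ok' undo_depth=1 redo_depth=1
After op 4 (type): buf='okdog' undo_depth=2 redo_depth=0
After op 5 (undo): buf='ok' undo_depth=1 redo_depth=1
After op 6 (delete): buf='(empty)' undo_depth=2 redo_depth=0
After op 7 (type): buf='dog' undo_depth=3 redo_depth=0
After op 8 (type): buf='dogcat' undo_depth=4 redo_depth=0
After op 9 (type): buf='dogcattwo' undo_depth=5 redo_depth=0

Answer: dogcattwo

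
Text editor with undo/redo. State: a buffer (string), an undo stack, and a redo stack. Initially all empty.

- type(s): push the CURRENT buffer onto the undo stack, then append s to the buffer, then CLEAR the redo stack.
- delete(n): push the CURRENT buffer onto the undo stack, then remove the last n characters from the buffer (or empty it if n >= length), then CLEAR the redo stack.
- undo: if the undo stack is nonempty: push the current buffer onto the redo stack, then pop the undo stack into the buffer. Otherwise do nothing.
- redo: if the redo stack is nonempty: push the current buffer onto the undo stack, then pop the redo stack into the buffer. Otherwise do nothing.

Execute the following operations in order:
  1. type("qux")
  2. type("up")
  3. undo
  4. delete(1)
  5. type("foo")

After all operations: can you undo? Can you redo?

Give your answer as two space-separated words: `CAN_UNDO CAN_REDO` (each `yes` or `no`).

After op 1 (type): buf='qux' undo_depth=1 redo_depth=0
After op 2 (type): buf='quxup' undo_depth=2 redo_depth=0
After op 3 (undo): buf='qux' undo_depth=1 redo_depth=1
After op 4 (delete): buf='qu' undo_depth=2 redo_depth=0
After op 5 (type): buf='qufoo' undo_depth=3 redo_depth=0

Answer: yes no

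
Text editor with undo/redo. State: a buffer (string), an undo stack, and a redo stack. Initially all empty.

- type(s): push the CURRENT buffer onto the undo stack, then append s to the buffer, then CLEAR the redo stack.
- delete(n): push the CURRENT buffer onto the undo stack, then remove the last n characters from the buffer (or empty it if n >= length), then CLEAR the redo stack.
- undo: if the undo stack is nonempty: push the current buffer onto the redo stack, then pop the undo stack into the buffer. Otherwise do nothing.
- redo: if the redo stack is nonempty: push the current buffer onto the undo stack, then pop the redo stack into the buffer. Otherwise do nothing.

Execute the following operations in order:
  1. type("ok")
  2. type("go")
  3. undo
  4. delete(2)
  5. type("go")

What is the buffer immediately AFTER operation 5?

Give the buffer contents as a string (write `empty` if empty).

Answer: go

Derivation:
After op 1 (type): buf='ok' undo_depth=1 redo_depth=0
After op 2 (type): buf='okgo' undo_depth=2 redo_depth=0
After op 3 (undo): buf='ok' undo_depth=1 redo_depth=1
After op 4 (delete): buf='(empty)' undo_depth=2 redo_depth=0
After op 5 (type): buf='go' undo_depth=3 redo_depth=0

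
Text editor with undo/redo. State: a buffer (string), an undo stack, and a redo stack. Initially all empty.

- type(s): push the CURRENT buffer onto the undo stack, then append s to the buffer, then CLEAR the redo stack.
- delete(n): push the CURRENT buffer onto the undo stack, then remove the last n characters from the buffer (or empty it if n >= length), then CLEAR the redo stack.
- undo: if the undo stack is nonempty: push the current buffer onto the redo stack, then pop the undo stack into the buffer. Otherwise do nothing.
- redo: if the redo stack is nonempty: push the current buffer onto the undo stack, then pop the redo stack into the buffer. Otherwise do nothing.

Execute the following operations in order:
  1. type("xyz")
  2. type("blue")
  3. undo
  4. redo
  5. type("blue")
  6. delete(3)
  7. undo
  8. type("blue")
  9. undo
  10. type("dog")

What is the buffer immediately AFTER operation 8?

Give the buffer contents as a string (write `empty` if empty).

After op 1 (type): buf='xyz' undo_depth=1 redo_depth=0
After op 2 (type): buf='xyzblue' undo_depth=2 redo_depth=0
After op 3 (undo): buf='xyz' undo_depth=1 redo_depth=1
After op 4 (redo): buf='xyzblue' undo_depth=2 redo_depth=0
After op 5 (type): buf='xyzblueblue' undo_depth=3 redo_depth=0
After op 6 (delete): buf='xyzblueb' undo_depth=4 redo_depth=0
After op 7 (undo): buf='xyzblueblue' undo_depth=3 redo_depth=1
After op 8 (type): buf='xyzblueblueblue' undo_depth=4 redo_depth=0

Answer: xyzblueblueblue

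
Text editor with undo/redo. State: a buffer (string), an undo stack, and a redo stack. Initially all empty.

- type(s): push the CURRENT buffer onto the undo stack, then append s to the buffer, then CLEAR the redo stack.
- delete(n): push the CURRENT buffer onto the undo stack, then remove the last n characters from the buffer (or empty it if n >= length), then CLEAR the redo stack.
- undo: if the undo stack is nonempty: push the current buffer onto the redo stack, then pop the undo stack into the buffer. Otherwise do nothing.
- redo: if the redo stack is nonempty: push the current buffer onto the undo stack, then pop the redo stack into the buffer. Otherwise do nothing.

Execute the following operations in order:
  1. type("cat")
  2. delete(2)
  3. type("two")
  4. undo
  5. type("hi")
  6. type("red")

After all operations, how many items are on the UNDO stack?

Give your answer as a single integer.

Answer: 4

Derivation:
After op 1 (type): buf='cat' undo_depth=1 redo_depth=0
After op 2 (delete): buf='c' undo_depth=2 redo_depth=0
After op 3 (type): buf='ctwo' undo_depth=3 redo_depth=0
After op 4 (undo): buf='c' undo_depth=2 redo_depth=1
After op 5 (type): buf='chi' undo_depth=3 redo_depth=0
After op 6 (type): buf='chired' undo_depth=4 redo_depth=0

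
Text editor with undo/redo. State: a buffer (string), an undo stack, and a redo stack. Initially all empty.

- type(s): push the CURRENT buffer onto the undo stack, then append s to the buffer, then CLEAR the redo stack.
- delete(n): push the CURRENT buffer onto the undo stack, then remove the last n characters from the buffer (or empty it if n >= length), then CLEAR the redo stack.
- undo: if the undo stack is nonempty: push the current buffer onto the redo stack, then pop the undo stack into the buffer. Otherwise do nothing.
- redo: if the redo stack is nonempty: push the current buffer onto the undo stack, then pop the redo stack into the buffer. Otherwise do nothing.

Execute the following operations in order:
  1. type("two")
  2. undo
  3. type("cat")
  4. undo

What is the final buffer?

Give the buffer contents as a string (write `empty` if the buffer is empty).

Answer: empty

Derivation:
After op 1 (type): buf='two' undo_depth=1 redo_depth=0
After op 2 (undo): buf='(empty)' undo_depth=0 redo_depth=1
After op 3 (type): buf='cat' undo_depth=1 redo_depth=0
After op 4 (undo): buf='(empty)' undo_depth=0 redo_depth=1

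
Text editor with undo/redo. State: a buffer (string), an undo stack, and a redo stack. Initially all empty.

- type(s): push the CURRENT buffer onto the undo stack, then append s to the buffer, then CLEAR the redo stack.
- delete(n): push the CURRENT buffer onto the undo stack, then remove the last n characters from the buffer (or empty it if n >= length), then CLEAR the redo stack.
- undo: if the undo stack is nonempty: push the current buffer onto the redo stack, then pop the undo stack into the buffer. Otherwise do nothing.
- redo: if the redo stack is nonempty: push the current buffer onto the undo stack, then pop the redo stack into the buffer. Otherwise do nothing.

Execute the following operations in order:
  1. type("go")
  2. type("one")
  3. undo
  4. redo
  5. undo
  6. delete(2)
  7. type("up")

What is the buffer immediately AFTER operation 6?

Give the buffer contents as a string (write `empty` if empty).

Answer: empty

Derivation:
After op 1 (type): buf='go' undo_depth=1 redo_depth=0
After op 2 (type): buf='goone' undo_depth=2 redo_depth=0
After op 3 (undo): buf='go' undo_depth=1 redo_depth=1
After op 4 (redo): buf='goone' undo_depth=2 redo_depth=0
After op 5 (undo): buf='go' undo_depth=1 redo_depth=1
After op 6 (delete): buf='(empty)' undo_depth=2 redo_depth=0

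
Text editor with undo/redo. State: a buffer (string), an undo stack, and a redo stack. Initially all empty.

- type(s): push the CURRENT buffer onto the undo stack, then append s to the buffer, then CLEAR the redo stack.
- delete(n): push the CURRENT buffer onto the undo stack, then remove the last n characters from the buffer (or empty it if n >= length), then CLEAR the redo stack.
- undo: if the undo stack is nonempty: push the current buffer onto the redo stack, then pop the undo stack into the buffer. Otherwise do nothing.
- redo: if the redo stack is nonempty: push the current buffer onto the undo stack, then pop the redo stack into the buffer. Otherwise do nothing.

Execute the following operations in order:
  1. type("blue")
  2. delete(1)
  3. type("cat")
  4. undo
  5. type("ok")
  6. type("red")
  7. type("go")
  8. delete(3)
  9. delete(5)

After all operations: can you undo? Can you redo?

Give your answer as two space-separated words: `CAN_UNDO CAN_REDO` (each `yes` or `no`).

After op 1 (type): buf='blue' undo_depth=1 redo_depth=0
After op 2 (delete): buf='blu' undo_depth=2 redo_depth=0
After op 3 (type): buf='blucat' undo_depth=3 redo_depth=0
After op 4 (undo): buf='blu' undo_depth=2 redo_depth=1
After op 5 (type): buf='bluok' undo_depth=3 redo_depth=0
After op 6 (type): buf='bluokred' undo_depth=4 redo_depth=0
After op 7 (type): buf='bluokredgo' undo_depth=5 redo_depth=0
After op 8 (delete): buf='bluokre' undo_depth=6 redo_depth=0
After op 9 (delete): buf='bl' undo_depth=7 redo_depth=0

Answer: yes no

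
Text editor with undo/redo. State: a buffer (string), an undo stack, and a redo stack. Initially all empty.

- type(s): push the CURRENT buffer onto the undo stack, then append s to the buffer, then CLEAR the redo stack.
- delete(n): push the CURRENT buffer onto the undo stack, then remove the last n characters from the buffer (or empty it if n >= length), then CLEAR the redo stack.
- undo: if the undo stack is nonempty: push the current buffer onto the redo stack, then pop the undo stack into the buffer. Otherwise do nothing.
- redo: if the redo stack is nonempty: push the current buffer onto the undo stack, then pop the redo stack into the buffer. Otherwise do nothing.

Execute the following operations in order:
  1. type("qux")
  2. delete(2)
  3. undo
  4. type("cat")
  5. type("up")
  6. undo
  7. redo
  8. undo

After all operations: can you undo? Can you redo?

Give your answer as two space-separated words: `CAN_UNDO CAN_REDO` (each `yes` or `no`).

Answer: yes yes

Derivation:
After op 1 (type): buf='qux' undo_depth=1 redo_depth=0
After op 2 (delete): buf='q' undo_depth=2 redo_depth=0
After op 3 (undo): buf='qux' undo_depth=1 redo_depth=1
After op 4 (type): buf='quxcat' undo_depth=2 redo_depth=0
After op 5 (type): buf='quxcatup' undo_depth=3 redo_depth=0
After op 6 (undo): buf='quxcat' undo_depth=2 redo_depth=1
After op 7 (redo): buf='quxcatup' undo_depth=3 redo_depth=0
After op 8 (undo): buf='quxcat' undo_depth=2 redo_depth=1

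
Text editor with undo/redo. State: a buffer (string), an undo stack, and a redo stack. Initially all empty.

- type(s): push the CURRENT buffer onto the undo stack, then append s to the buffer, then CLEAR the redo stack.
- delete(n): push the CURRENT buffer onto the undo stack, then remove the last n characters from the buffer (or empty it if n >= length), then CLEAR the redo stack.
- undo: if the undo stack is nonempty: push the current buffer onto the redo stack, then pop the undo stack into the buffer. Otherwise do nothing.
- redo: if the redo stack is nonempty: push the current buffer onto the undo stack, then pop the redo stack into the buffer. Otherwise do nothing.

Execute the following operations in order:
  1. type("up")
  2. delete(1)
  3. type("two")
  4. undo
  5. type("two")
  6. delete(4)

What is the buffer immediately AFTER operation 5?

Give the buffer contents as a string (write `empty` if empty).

Answer: utwo

Derivation:
After op 1 (type): buf='up' undo_depth=1 redo_depth=0
After op 2 (delete): buf='u' undo_depth=2 redo_depth=0
After op 3 (type): buf='utwo' undo_depth=3 redo_depth=0
After op 4 (undo): buf='u' undo_depth=2 redo_depth=1
After op 5 (type): buf='utwo' undo_depth=3 redo_depth=0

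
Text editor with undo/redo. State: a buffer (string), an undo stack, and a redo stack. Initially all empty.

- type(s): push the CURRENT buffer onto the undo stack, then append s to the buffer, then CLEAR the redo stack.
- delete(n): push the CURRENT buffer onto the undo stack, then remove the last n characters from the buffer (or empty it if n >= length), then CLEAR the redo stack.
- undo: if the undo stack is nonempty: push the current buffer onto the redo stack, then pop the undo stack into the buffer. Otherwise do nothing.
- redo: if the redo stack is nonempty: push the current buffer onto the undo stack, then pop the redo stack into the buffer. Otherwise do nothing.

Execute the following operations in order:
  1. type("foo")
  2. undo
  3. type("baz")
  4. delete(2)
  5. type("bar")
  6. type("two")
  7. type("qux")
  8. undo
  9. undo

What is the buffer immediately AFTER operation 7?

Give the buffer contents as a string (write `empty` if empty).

Answer: bbartwoqux

Derivation:
After op 1 (type): buf='foo' undo_depth=1 redo_depth=0
After op 2 (undo): buf='(empty)' undo_depth=0 redo_depth=1
After op 3 (type): buf='baz' undo_depth=1 redo_depth=0
After op 4 (delete): buf='b' undo_depth=2 redo_depth=0
After op 5 (type): buf='bbar' undo_depth=3 redo_depth=0
After op 6 (type): buf='bbartwo' undo_depth=4 redo_depth=0
After op 7 (type): buf='bbartwoqux' undo_depth=5 redo_depth=0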